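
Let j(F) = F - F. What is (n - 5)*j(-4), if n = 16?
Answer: 0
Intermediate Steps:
j(F) = 0
(n - 5)*j(-4) = (16 - 5)*0 = 11*0 = 0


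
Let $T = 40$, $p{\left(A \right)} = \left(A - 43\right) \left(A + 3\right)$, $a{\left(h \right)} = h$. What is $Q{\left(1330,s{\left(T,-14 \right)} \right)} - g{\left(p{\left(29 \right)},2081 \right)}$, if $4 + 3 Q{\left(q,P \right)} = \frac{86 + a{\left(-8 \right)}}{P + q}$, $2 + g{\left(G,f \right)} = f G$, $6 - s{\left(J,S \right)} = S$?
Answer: $\frac{629294863}{675} \approx 9.3229 \cdot 10^{5}$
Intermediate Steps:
$p{\left(A \right)} = \left(-43 + A\right) \left(3 + A\right)$
$s{\left(J,S \right)} = 6 - S$
$g{\left(G,f \right)} = -2 + G f$ ($g{\left(G,f \right)} = -2 + f G = -2 + G f$)
$Q{\left(q,P \right)} = - \frac{4}{3} + \frac{26}{P + q}$ ($Q{\left(q,P \right)} = - \frac{4}{3} + \frac{\left(86 - 8\right) \frac{1}{P + q}}{3} = - \frac{4}{3} + \frac{78 \frac{1}{P + q}}{3} = - \frac{4}{3} + \frac{26}{P + q}$)
$Q{\left(1330,s{\left(T,-14 \right)} \right)} - g{\left(p{\left(29 \right)},2081 \right)} = \frac{2 \left(39 - 2 \left(6 - -14\right) - 2660\right)}{3 \left(\left(6 - -14\right) + 1330\right)} - \left(-2 + \left(-129 + 29^{2} - 1160\right) 2081\right) = \frac{2 \left(39 - 2 \left(6 + 14\right) - 2660\right)}{3 \left(\left(6 + 14\right) + 1330\right)} - \left(-2 + \left(-129 + 841 - 1160\right) 2081\right) = \frac{2 \left(39 - 40 - 2660\right)}{3 \left(20 + 1330\right)} - \left(-2 - 932288\right) = \frac{2 \left(39 - 40 - 2660\right)}{3 \cdot 1350} - \left(-2 - 932288\right) = \frac{2}{3} \cdot \frac{1}{1350} \left(-2661\right) - -932290 = - \frac{887}{675} + 932290 = \frac{629294863}{675}$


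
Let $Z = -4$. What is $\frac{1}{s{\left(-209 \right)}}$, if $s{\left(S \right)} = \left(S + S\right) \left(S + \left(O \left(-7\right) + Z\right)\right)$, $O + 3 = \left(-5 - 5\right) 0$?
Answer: $\frac{1}{80256} \approx 1.246 \cdot 10^{-5}$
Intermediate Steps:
$O = -3$ ($O = -3 + \left(-5 - 5\right) 0 = -3 - 0 = -3 + 0 = -3$)
$s{\left(S \right)} = 2 S \left(17 + S\right)$ ($s{\left(S \right)} = \left(S + S\right) \left(S - -17\right) = 2 S \left(S + \left(21 - 4\right)\right) = 2 S \left(S + 17\right) = 2 S \left(17 + S\right)$)
$\frac{1}{s{\left(-209 \right)}} = \frac{1}{2 \left(-209\right) \left(17 - 209\right)} = \frac{1}{2 \left(-209\right) \left(-192\right)} = \frac{1}{80256}$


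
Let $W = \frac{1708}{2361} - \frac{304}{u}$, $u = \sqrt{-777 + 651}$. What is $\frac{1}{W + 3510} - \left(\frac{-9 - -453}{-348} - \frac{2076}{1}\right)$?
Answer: $\frac{4828920694632074819}{2324640708869330} - \frac{23536022 i \sqrt{14}}{40080012221885} \approx 2077.3 - 2.1972 \cdot 10^{-6} i$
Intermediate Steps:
$u = 3 i \sqrt{14}$ ($u = \sqrt{-126} = 3 i \sqrt{14} \approx 11.225 i$)
$W = \frac{1708}{2361} + \frac{152 i \sqrt{14}}{21}$ ($W = \frac{1708}{2361} - \frac{304}{3 i \sqrt{14}} = 1708 \cdot \frac{1}{2361} - 304 \left(- \frac{i \sqrt{14}}{42}\right) = \frac{1708}{2361} + \frac{152 i \sqrt{14}}{21} \approx 0.72342 + 27.082 i$)
$\frac{1}{W + 3510} - \left(\frac{-9 - -453}{-348} - \frac{2076}{1}\right) = \frac{1}{\left(\frac{1708}{2361} + \frac{152 i \sqrt{14}}{21}\right) + 3510} - \left(\frac{-9 - -453}{-348} - \frac{2076}{1}\right) = \frac{1}{\frac{8288818}{2361} + \frac{152 i \sqrt{14}}{21}} - \left(\left(-9 + 453\right) \left(- \frac{1}{348}\right) - 2076\right) = \frac{1}{\frac{8288818}{2361} + \frac{152 i \sqrt{14}}{21}} - \left(444 \left(- \frac{1}{348}\right) - 2076\right) = \frac{1}{\frac{8288818}{2361} + \frac{152 i \sqrt{14}}{21}} - \left(- \frac{37}{29} - 2076\right) = \frac{1}{\frac{8288818}{2361} + \frac{152 i \sqrt{14}}{21}} - - \frac{60241}{29} = \frac{1}{\frac{8288818}{2361} + \frac{152 i \sqrt{14}}{21}} + \frac{60241}{29} = \frac{60241}{29} + \frac{1}{\frac{8288818}{2361} + \frac{152 i \sqrt{14}}{21}}$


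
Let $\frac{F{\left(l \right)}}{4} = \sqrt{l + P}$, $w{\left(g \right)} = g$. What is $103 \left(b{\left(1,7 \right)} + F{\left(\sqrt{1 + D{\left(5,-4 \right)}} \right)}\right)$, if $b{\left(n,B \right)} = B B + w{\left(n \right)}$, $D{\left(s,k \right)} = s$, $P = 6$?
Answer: $5150 + 412 \sqrt{6 + \sqrt{6}} \approx 6347.6$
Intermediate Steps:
$F{\left(l \right)} = 4 \sqrt{6 + l}$ ($F{\left(l \right)} = 4 \sqrt{l + 6} = 4 \sqrt{6 + l}$)
$b{\left(n,B \right)} = n + B^{2}$ ($b{\left(n,B \right)} = B B + n = B^{2} + n = n + B^{2}$)
$103 \left(b{\left(1,7 \right)} + F{\left(\sqrt{1 + D{\left(5,-4 \right)}} \right)}\right) = 103 \left(\left(1 + 7^{2}\right) + 4 \sqrt{6 + \sqrt{1 + 5}}\right) = 103 \left(\left(1 + 49\right) + 4 \sqrt{6 + \sqrt{6}}\right) = 103 \left(50 + 4 \sqrt{6 + \sqrt{6}}\right) = 5150 + 412 \sqrt{6 + \sqrt{6}}$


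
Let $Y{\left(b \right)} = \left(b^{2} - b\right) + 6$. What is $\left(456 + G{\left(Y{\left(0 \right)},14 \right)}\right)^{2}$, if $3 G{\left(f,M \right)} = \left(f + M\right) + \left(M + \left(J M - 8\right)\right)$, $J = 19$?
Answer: $\frac{2755600}{9} \approx 3.0618 \cdot 10^{5}$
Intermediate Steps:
$Y{\left(b \right)} = 6 + b^{2} - b$
$G{\left(f,M \right)} = - \frac{8}{3} + 7 M + \frac{f}{3}$ ($G{\left(f,M \right)} = \frac{\left(f + M\right) + \left(M + \left(19 M - 8\right)\right)}{3} = \frac{\left(M + f\right) + \left(M + \left(-8 + 19 M\right)\right)}{3} = \frac{\left(M + f\right) + \left(-8 + 20 M\right)}{3} = \frac{-8 + f + 21 M}{3} = - \frac{8}{3} + 7 M + \frac{f}{3}$)
$\left(456 + G{\left(Y{\left(0 \right)},14 \right)}\right)^{2} = \left(456 + \left(- \frac{8}{3} + 7 \cdot 14 + \frac{6 + 0^{2} - 0}{3}\right)\right)^{2} = \left(456 + \left(- \frac{8}{3} + 98 + \frac{6 + 0 + 0}{3}\right)\right)^{2} = \left(456 + \left(- \frac{8}{3} + 98 + \frac{1}{3} \cdot 6\right)\right)^{2} = \left(456 + \left(- \frac{8}{3} + 98 + 2\right)\right)^{2} = \left(456 + \frac{292}{3}\right)^{2} = \left(\frac{1660}{3}\right)^{2} = \frac{2755600}{9}$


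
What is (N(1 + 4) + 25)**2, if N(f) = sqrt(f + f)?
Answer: (25 + sqrt(10))**2 ≈ 793.11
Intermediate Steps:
N(f) = sqrt(2)*sqrt(f) (N(f) = sqrt(2*f) = sqrt(2)*sqrt(f))
(N(1 + 4) + 25)**2 = (sqrt(2)*sqrt(1 + 4) + 25)**2 = (sqrt(2)*sqrt(5) + 25)**2 = (sqrt(10) + 25)**2 = (25 + sqrt(10))**2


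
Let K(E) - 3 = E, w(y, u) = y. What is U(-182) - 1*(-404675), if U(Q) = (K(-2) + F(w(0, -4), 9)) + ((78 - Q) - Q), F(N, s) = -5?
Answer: 405113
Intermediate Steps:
K(E) = 3 + E
U(Q) = 74 - 2*Q (U(Q) = ((3 - 2) - 5) + ((78 - Q) - Q) = (1 - 5) + (78 - 2*Q) = -4 + (78 - 2*Q) = 74 - 2*Q)
U(-182) - 1*(-404675) = (74 - 2*(-182)) - 1*(-404675) = (74 + 364) + 404675 = 438 + 404675 = 405113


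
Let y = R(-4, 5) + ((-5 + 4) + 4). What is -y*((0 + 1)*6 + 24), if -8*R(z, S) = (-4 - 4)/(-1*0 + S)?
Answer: -96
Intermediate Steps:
R(z, S) = 1/S (R(z, S) = -(-4 - 4)/(8*(-1*0 + S)) = -(-1)/(0 + S) = -(-1)/S = 1/S)
y = 16/5 (y = 1/5 + ((-5 + 4) + 4) = 1/5 + (-1 + 4) = 1/5 + 3 = 16/5 ≈ 3.2000)
-y*((0 + 1)*6 + 24) = -16*((0 + 1)*6 + 24)/5 = -16*(1*6 + 24)/5 = -16*(6 + 24)/5 = -16*30/5 = -1*96 = -96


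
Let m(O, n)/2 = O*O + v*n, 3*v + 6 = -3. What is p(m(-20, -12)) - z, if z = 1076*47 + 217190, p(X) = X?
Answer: -266890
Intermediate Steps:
v = -3 (v = -2 + (⅓)*(-3) = -2 - 1 = -3)
m(O, n) = -6*n + 2*O² (m(O, n) = 2*(O*O - 3*n) = 2*(O² - 3*n) = -6*n + 2*O²)
z = 267762 (z = 50572 + 217190 = 267762)
p(m(-20, -12)) - z = (-6*(-12) + 2*(-20)²) - 1*267762 = (72 + 2*400) - 267762 = (72 + 800) - 267762 = 872 - 267762 = -266890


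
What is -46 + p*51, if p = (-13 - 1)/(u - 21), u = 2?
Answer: -160/19 ≈ -8.4211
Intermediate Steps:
p = 14/19 (p = (-13 - 1)/(2 - 21) = -14/(-19) = -14*(-1/19) = 14/19 ≈ 0.73684)
-46 + p*51 = -46 + (14/19)*51 = -46 + 714/19 = -160/19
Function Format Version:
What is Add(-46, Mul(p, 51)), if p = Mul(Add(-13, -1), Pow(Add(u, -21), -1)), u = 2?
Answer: Rational(-160, 19) ≈ -8.4211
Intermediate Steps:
p = Rational(14, 19) (p = Mul(Add(-13, -1), Pow(Add(2, -21), -1)) = Mul(-14, Pow(-19, -1)) = Mul(-14, Rational(-1, 19)) = Rational(14, 19) ≈ 0.73684)
Add(-46, Mul(p, 51)) = Add(-46, Mul(Rational(14, 19), 51)) = Add(-46, Rational(714, 19)) = Rational(-160, 19)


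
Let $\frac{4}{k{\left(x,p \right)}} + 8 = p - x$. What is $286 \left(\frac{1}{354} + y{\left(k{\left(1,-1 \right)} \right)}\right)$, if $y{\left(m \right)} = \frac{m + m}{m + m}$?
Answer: $\frac{50765}{177} \approx 286.81$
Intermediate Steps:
$k{\left(x,p \right)} = \frac{4}{-8 + p - x}$ ($k{\left(x,p \right)} = \frac{4}{-8 + \left(p - x\right)} = \frac{4}{-8 + p - x}$)
$y{\left(m \right)} = 1$ ($y{\left(m \right)} = \frac{2 m}{2 m} = 2 m \frac{1}{2 m} = 1$)
$286 \left(\frac{1}{354} + y{\left(k{\left(1,-1 \right)} \right)}\right) = 286 \left(\frac{1}{354} + 1\right) = 286 \cdot \frac{355}{354} = \frac{50765}{177}$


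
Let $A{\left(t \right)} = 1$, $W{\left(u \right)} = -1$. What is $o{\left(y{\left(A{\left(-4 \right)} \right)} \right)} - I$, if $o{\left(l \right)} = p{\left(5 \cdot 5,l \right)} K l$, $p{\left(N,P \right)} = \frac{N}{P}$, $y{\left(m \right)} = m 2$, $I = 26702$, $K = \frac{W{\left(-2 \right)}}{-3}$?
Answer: $- \frac{80081}{3} \approx -26694.0$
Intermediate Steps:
$K = \frac{1}{3}$ ($K = - \frac{1}{-3} = \left(-1\right) \left(- \frac{1}{3}\right) = \frac{1}{3} \approx 0.33333$)
$y{\left(m \right)} = 2 m$
$o{\left(l \right)} = \frac{25}{3}$ ($o{\left(l \right)} = \frac{5 \cdot 5}{l} \frac{1}{3} l = \frac{25}{l} \frac{1}{3} l = \frac{25}{3 l} l = \frac{25}{3}$)
$o{\left(y{\left(A{\left(-4 \right)} \right)} \right)} - I = \frac{25}{3} - 26702 = - \frac{80081}{3}$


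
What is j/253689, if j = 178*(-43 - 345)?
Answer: -69064/253689 ≈ -0.27224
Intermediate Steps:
j = -69064 (j = 178*(-388) = -69064)
j/253689 = -69064/253689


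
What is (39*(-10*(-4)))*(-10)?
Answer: -15600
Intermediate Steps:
(39*(-10*(-4)))*(-10) = (39*40)*(-10) = 1560*(-10) = -15600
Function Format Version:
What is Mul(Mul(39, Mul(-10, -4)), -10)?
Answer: -15600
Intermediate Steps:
Mul(Mul(39, Mul(-10, -4)), -10) = Mul(Mul(39, 40), -10) = Mul(1560, -10) = -15600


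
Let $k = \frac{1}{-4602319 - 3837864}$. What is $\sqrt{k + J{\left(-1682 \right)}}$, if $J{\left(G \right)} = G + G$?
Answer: $\frac{i \sqrt{239640222051657179}}{8440183} \approx 58.0 i$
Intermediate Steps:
$J{\left(G \right)} = 2 G$
$k = - \frac{1}{8440183}$ ($k = \frac{1}{-8440183} = - \frac{1}{8440183} \approx -1.1848 \cdot 10^{-7}$)
$\sqrt{k + J{\left(-1682 \right)}} = \sqrt{- \frac{1}{8440183} + 2 \left(-1682\right)} = \sqrt{- \frac{1}{8440183} - 3364} = \sqrt{- \frac{28392775613}{8440183}} = \frac{i \sqrt{239640222051657179}}{8440183}$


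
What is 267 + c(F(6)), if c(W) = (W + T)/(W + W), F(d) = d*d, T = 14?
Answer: 9637/36 ≈ 267.69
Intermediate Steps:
F(d) = d²
c(W) = (14 + W)/(2*W) (c(W) = (W + 14)/(W + W) = (14 + W)/((2*W)) = (14 + W)*(1/(2*W)) = (14 + W)/(2*W))
267 + c(F(6)) = 267 + (14 + 6²)/(2*(6²)) = 267 + (½)*(14 + 36)/36 = 267 + (½)*(1/36)*50 = 267 + 25/36 = 9637/36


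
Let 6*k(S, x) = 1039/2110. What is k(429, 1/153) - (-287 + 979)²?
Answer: -6062417201/12660 ≈ -4.7886e+5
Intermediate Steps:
k(S, x) = 1039/12660 (k(S, x) = (1039/2110)/6 = (1039*(1/2110))/6 = (⅙)*(1039/2110) = 1039/12660)
k(429, 1/153) - (-287 + 979)² = 1039/12660 - (-287 + 979)² = 1039/12660 - 1*692² = 1039/12660 - 1*478864 = 1039/12660 - 478864 = -6062417201/12660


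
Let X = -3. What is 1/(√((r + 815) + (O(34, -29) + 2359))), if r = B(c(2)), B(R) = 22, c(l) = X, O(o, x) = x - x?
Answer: √799/1598 ≈ 0.017689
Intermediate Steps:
O(o, x) = 0
c(l) = -3
r = 22
1/(√((r + 815) + (O(34, -29) + 2359))) = 1/(√((22 + 815) + (0 + 2359))) = 1/(√(837 + 2359)) = 1/(√3196) = 1/(2*√799) = √799/1598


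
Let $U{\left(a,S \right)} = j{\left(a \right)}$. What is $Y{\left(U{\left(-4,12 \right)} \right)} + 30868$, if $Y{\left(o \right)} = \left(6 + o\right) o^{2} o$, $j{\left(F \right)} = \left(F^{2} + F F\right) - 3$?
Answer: $884483$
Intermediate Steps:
$j{\left(F \right)} = -3 + 2 F^{2}$ ($j{\left(F \right)} = \left(F^{2} + F^{2}\right) - 3 = 2 F^{2} - 3 = -3 + 2 F^{2}$)
$U{\left(a,S \right)} = -3 + 2 a^{2}$
$Y{\left(o \right)} = o^{3} \left(6 + o\right)$ ($Y{\left(o \right)} = o^{2} \left(6 + o\right) o = o^{3} \left(6 + o\right)$)
$Y{\left(U{\left(-4,12 \right)} \right)} + 30868 = \left(-3 + 2 \left(-4\right)^{2}\right)^{3} \left(6 - \left(3 - 2 \left(-4\right)^{2}\right)\right) + 30868 = \left(-3 + 2 \cdot 16\right)^{3} \left(6 + \left(-3 + 2 \cdot 16\right)\right) + 30868 = \left(-3 + 32\right)^{3} \left(6 + \left(-3 + 32\right)\right) + 30868 = 29^{3} \left(6 + 29\right) + 30868 = 24389 \cdot 35 + 30868 = 853615 + 30868 = 884483$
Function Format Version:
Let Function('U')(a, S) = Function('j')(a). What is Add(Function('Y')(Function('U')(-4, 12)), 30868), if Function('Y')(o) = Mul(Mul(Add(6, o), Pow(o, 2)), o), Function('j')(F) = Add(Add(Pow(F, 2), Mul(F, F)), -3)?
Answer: 884483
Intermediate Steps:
Function('j')(F) = Add(-3, Mul(2, Pow(F, 2))) (Function('j')(F) = Add(Add(Pow(F, 2), Pow(F, 2)), -3) = Add(Mul(2, Pow(F, 2)), -3) = Add(-3, Mul(2, Pow(F, 2))))
Function('U')(a, S) = Add(-3, Mul(2, Pow(a, 2)))
Function('Y')(o) = Mul(Pow(o, 3), Add(6, o)) (Function('Y')(o) = Mul(Mul(Pow(o, 2), Add(6, o)), o) = Mul(Pow(o, 3), Add(6, o)))
Add(Function('Y')(Function('U')(-4, 12)), 30868) = Add(Mul(Pow(Add(-3, Mul(2, Pow(-4, 2))), 3), Add(6, Add(-3, Mul(2, Pow(-4, 2))))), 30868) = Add(Mul(Pow(Add(-3, Mul(2, 16)), 3), Add(6, Add(-3, Mul(2, 16)))), 30868) = Add(Mul(Pow(Add(-3, 32), 3), Add(6, Add(-3, 32))), 30868) = Add(Mul(Pow(29, 3), Add(6, 29)), 30868) = Add(Mul(24389, 35), 30868) = Add(853615, 30868) = 884483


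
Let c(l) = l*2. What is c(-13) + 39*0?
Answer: -26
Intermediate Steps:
c(l) = 2*l
c(-13) + 39*0 = 2*(-13) + 39*0 = -26 + 0 = -26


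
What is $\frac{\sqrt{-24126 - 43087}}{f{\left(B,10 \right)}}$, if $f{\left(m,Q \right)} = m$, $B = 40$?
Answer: $\frac{i \sqrt{67213}}{40} \approx 6.4814 i$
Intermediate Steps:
$\frac{\sqrt{-24126 - 43087}}{f{\left(B,10 \right)}} = \frac{\sqrt{-24126 - 43087}}{40} = \sqrt{-67213} \cdot \frac{1}{40} = i \sqrt{67213} \cdot \frac{1}{40} = \frac{i \sqrt{67213}}{40}$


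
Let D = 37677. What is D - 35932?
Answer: 1745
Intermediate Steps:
D - 35932 = 37677 - 35932 = 1745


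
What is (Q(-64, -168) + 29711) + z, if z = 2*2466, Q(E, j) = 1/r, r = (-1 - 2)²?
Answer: 311788/9 ≈ 34643.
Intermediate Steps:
r = 9 (r = (-3)² = 9)
Q(E, j) = ⅑ (Q(E, j) = 1/9 = ⅑)
z = 4932
(Q(-64, -168) + 29711) + z = (⅑ + 29711) + 4932 = 267400/9 + 4932 = 311788/9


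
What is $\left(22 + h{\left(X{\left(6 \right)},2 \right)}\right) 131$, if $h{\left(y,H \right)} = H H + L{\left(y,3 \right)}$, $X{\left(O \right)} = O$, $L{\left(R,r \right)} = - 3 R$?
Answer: $1048$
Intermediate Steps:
$h{\left(y,H \right)} = H^{2} - 3 y$ ($h{\left(y,H \right)} = H H - 3 y = H^{2} - 3 y$)
$\left(22 + h{\left(X{\left(6 \right)},2 \right)}\right) 131 = \left(22 + \left(2^{2} - 18\right)\right) 131 = \left(22 + \left(4 - 18\right)\right) 131 = \left(22 - 14\right) 131 = 8 \cdot 131 = 1048$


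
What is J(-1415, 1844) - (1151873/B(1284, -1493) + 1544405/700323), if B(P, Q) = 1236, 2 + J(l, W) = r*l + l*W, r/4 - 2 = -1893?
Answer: 778352967594265/96177692 ≈ 8.0929e+6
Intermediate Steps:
r = -7564 (r = 8 + 4*(-1893) = 8 - 7572 = -7564)
J(l, W) = -2 - 7564*l + W*l (J(l, W) = -2 + (-7564*l + l*W) = -2 + (-7564*l + W*l) = -2 - 7564*l + W*l)
J(-1415, 1844) - (1151873/B(1284, -1493) + 1544405/700323) = (-2 - 7564*(-1415) + 1844*(-1415)) - (1151873/1236 + 1544405/700323) = (-2 + 10703060 - 2609260) - (1151873*(1/1236) + 1544405*(1/700323)) = 8093798 - (1151873/1236 + 1544405/700323) = 8093798 - 1*89843559951/96177692 = 8093798 - 89843559951/96177692 = 778352967594265/96177692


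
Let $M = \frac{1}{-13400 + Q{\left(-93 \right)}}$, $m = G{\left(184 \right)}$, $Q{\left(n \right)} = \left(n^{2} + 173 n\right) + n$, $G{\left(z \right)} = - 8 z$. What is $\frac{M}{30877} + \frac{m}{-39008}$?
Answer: $\frac{1292696429}{34256456773} \approx 0.037736$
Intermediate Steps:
$Q{\left(n \right)} = n^{2} + 174 n$
$m = -1472$ ($m = \left(-8\right) 184 = -1472$)
$M = - \frac{1}{20933}$ ($M = \frac{1}{-13400 - 93 \left(174 - 93\right)} = \frac{1}{-13400 - 7533} = \frac{1}{-20933} = - \frac{1}{20933} \approx -4.7771 \cdot 10^{-5}$)
$\frac{M}{30877} + \frac{m}{-39008} = - \frac{1}{20933 \cdot 30877} - \frac{1472}{-39008} = \left(- \frac{1}{20933}\right) \frac{1}{30877} - - \frac{2}{53} = - \frac{1}{646348241} + \frac{2}{53} = \frac{1292696429}{34256456773}$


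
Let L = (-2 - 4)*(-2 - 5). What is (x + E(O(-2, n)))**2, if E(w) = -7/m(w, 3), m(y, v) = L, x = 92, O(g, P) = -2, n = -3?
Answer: 303601/36 ≈ 8433.4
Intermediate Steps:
L = 42 (L = -6*(-7) = 42)
m(y, v) = 42
E(w) = -1/6 (E(w) = -7/42 = -7*1/42 = -1/6)
(x + E(O(-2, n)))**2 = (92 - 1/6)**2 = (551/6)**2 = 303601/36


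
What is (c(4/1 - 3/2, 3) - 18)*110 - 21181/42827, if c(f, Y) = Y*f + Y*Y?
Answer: -7087636/42827 ≈ -165.49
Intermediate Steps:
c(f, Y) = Y² + Y*f (c(f, Y) = Y*f + Y² = Y² + Y*f)
(c(4/1 - 3/2, 3) - 18)*110 - 21181/42827 = (3*(3 + (4/1 - 3/2)) - 18)*110 - 21181/42827 = (3*(3 + (4*1 - 3*½)) - 18)*110 - 21181/42827 = (3*(3 + (4 - 3/2)) - 18)*110 - 1*21181/42827 = (3*(3 + 5/2) - 18)*110 - 21181/42827 = (3*(11/2) - 18)*110 - 21181/42827 = (33/2 - 18)*110 - 21181/42827 = -3/2*110 - 21181/42827 = -165 - 21181/42827 = -7087636/42827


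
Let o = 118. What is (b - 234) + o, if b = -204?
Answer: -320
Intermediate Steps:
(b - 234) + o = (-204 - 234) + 118 = -438 + 118 = -320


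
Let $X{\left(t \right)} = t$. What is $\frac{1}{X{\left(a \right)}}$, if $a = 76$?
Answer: $\frac{1}{76} \approx 0.013158$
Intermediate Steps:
$\frac{1}{X{\left(a \right)}} = \frac{1}{76}$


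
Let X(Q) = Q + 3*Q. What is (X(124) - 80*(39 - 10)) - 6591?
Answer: -8415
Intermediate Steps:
X(Q) = 4*Q
(X(124) - 80*(39 - 10)) - 6591 = (4*124 - 80*(39 - 10)) - 6591 = (496 - 80*29) - 6591 = (496 - 2320) - 6591 = -1824 - 6591 = -8415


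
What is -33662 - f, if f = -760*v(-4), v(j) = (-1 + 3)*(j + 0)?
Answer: -39742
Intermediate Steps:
v(j) = 2*j
f = 6080 (f = -1520*(-4) = -760*(-8) = 6080)
-33662 - f = -33662 - 1*6080 = -33662 - 6080 = -39742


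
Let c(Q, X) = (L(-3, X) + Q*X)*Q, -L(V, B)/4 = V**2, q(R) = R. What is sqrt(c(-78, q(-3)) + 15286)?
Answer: I*sqrt(158) ≈ 12.57*I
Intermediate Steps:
L(V, B) = -4*V**2
c(Q, X) = Q*(-36 + Q*X) (c(Q, X) = (-4*(-3)**2 + Q*X)*Q = (-4*9 + Q*X)*Q = (-36 + Q*X)*Q = Q*(-36 + Q*X))
sqrt(c(-78, q(-3)) + 15286) = sqrt(-78*(-36 - 78*(-3)) + 15286) = sqrt(-78*(-36 + 234) + 15286) = sqrt(-78*198 + 15286) = sqrt(-15444 + 15286) = sqrt(-158) = I*sqrt(158)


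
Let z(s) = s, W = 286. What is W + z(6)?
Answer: 292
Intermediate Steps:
W + z(6) = 286 + 6 = 292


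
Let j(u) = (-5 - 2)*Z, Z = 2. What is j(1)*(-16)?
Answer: 224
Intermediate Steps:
j(u) = -14 (j(u) = (-5 - 2)*2 = -7*2 = -14)
j(1)*(-16) = -14*(-16) = 224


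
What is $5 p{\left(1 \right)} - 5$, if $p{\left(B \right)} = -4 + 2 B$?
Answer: $-15$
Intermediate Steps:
$5 p{\left(1 \right)} - 5 = 5 \left(-4 + 2 \cdot 1\right) - 5 = 5 \left(-4 + 2\right) - 5 = 5 \left(-2\right) - 5 = -10 - 5 = -15$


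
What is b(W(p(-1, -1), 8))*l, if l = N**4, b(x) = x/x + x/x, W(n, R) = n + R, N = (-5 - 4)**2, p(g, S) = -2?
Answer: 86093442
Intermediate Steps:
N = 81 (N = (-9)**2 = 81)
W(n, R) = R + n
b(x) = 2 (b(x) = 1 + 1 = 2)
l = 43046721 (l = 81**4 = 43046721)
b(W(p(-1, -1), 8))*l = 2*43046721 = 86093442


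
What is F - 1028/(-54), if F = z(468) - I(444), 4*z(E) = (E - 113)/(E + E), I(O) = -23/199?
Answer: 43021247/2235168 ≈ 19.247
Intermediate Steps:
I(O) = -23/199 (I(O) = -23*1/199 = -23/199)
z(E) = (-113 + E)/(8*E) (z(E) = ((E - 113)/(E + E))/4 = ((-113 + E)/((2*E)))/4 = ((-113 + E)*(1/(2*E)))/4 = ((-113 + E)/(2*E))/4 = (-113 + E)/(8*E))
F = 156757/745056 (F = (⅛)*(-113 + 468)/468 - 1*(-23/199) = (⅛)*(1/468)*355 + 23/199 = 355/3744 + 23/199 = 156757/745056 ≈ 0.21040)
F - 1028/(-54) = 156757/745056 - 1028/(-54) = 156757/745056 - (-1)*1028/54 = 156757/745056 - 1*(-514/27) = 156757/745056 + 514/27 = 43021247/2235168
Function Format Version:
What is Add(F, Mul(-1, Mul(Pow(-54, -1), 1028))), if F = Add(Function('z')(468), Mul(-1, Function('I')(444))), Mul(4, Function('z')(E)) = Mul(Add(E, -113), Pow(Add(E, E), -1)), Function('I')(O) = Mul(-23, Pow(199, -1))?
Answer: Rational(43021247, 2235168) ≈ 19.247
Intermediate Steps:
Function('I')(O) = Rational(-23, 199) (Function('I')(O) = Mul(-23, Rational(1, 199)) = Rational(-23, 199))
Function('z')(E) = Mul(Rational(1, 8), Pow(E, -1), Add(-113, E)) (Function('z')(E) = Mul(Rational(1, 4), Mul(Add(E, -113), Pow(Add(E, E), -1))) = Mul(Rational(1, 4), Mul(Add(-113, E), Pow(Mul(2, E), -1))) = Mul(Rational(1, 4), Mul(Add(-113, E), Mul(Rational(1, 2), Pow(E, -1)))) = Mul(Rational(1, 4), Mul(Rational(1, 2), Pow(E, -1), Add(-113, E))) = Mul(Rational(1, 8), Pow(E, -1), Add(-113, E)))
F = Rational(156757, 745056) (F = Add(Mul(Rational(1, 8), Pow(468, -1), Add(-113, 468)), Mul(-1, Rational(-23, 199))) = Add(Mul(Rational(1, 8), Rational(1, 468), 355), Rational(23, 199)) = Add(Rational(355, 3744), Rational(23, 199)) = Rational(156757, 745056) ≈ 0.21040)
Add(F, Mul(-1, Mul(Pow(-54, -1), 1028))) = Add(Rational(156757, 745056), Mul(-1, Mul(Pow(-54, -1), 1028))) = Add(Rational(156757, 745056), Mul(-1, Mul(Rational(-1, 54), 1028))) = Add(Rational(156757, 745056), Mul(-1, Rational(-514, 27))) = Add(Rational(156757, 745056), Rational(514, 27)) = Rational(43021247, 2235168)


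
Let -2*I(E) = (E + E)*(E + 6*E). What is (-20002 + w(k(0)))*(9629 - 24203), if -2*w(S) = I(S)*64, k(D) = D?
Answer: 291509148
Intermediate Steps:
I(E) = -7*E**2 (I(E) = -(E + E)*(E + 6*E)/2 = -2*E*7*E/2 = -7*E**2)
w(S) = 224*S**2 (w(S) = -(-7*S**2)*64/2 = -(-224)*S**2 = 224*S**2)
(-20002 + w(k(0)))*(9629 - 24203) = (-20002 + 224*0**2)*(9629 - 24203) = (-20002 + 224*0)*(-14574) = (-20002 + 0)*(-14574) = -20002*(-14574) = 291509148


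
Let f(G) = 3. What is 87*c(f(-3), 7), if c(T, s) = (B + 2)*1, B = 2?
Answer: 348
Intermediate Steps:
c(T, s) = 4 (c(T, s) = (2 + 2)*1 = 4*1 = 4)
87*c(f(-3), 7) = 87*4 = 348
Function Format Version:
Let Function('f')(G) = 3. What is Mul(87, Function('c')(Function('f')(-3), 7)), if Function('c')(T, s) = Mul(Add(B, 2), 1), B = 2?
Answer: 348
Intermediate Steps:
Function('c')(T, s) = 4 (Function('c')(T, s) = Mul(Add(2, 2), 1) = Mul(4, 1) = 4)
Mul(87, Function('c')(Function('f')(-3), 7)) = Mul(87, 4) = 348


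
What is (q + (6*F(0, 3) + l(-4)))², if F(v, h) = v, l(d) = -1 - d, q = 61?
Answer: 4096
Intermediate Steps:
(q + (6*F(0, 3) + l(-4)))² = (61 + (6*0 + (-1 - 1*(-4))))² = (61 + (0 + (-1 + 4)))² = (61 + (0 + 3))² = (61 + 3)² = 64² = 4096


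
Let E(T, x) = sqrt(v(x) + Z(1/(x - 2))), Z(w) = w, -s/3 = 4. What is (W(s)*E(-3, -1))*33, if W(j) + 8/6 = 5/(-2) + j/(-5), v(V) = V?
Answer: -473*I*sqrt(3)/15 ≈ -54.617*I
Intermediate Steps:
s = -12 (s = -3*4 = -12)
W(j) = -23/6 - j/5 (W(j) = -4/3 + (5/(-2) + j/(-5)) = -4/3 + (5*(-1/2) + j*(-1/5)) = -4/3 + (-5/2 - j/5) = -23/6 - j/5)
E(T, x) = sqrt(x + 1/(-2 + x)) (E(T, x) = sqrt(x + 1/(x - 2)) = sqrt(x + 1/(-2 + x)))
(W(s)*E(-3, -1))*33 = ((-23/6 - 1/5*(-12))*sqrt((1 - (-2 - 1))/(-2 - 1)))*33 = ((-23/6 + 12/5)*sqrt((1 - 1*(-3))/(-3)))*33 = -43*I*sqrt(3)*sqrt(1 + 3)/3/30*33 = -43*2*I*sqrt(3)/3/30*33 = -43*I*sqrt(3)/45*33 = -473*I*sqrt(3)/15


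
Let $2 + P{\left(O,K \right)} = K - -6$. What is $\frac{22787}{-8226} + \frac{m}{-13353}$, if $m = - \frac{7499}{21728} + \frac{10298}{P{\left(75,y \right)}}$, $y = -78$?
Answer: $- \frac{40615814660131}{14717626606368} \approx -2.7597$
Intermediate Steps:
$P{\left(O,K \right)} = 4 + K$ ($P{\left(O,K \right)} = -2 + \left(K - -6\right) = -2 + \left(K + 6\right) = -2 + \left(6 + K\right) = 4 + K$)
$m = - \frac{112154935}{803936}$ ($m = - \frac{7499}{21728} + \frac{10298}{4 - 78} = \left(-7499\right) \frac{1}{21728} + \frac{10298}{-74} = - \frac{7499}{21728} + 10298 \left(- \frac{1}{74}\right) = - \frac{7499}{21728} - \frac{5149}{37} = - \frac{112154935}{803936} \approx -139.51$)
$\frac{22787}{-8226} + \frac{m}{-13353} = \frac{22787}{-8226} - \frac{112154935}{803936 \left(-13353\right)} = 22787 \left(- \frac{1}{8226}\right) - - \frac{112154935}{10734957408} = - \frac{22787}{8226} + \frac{112154935}{10734957408} = - \frac{40615814660131}{14717626606368}$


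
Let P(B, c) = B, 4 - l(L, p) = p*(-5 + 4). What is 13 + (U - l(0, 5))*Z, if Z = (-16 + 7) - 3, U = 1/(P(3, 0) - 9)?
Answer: 123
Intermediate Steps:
l(L, p) = 4 + p (l(L, p) = 4 - p*(-5 + 4) = 4 - p*(-1) = 4 - (-1)*p = 4 + p)
U = -1/6 (U = 1/(3 - 9) = 1/(-6) = -1/6 ≈ -0.16667)
Z = -12 (Z = -9 - 3 = -12)
13 + (U - l(0, 5))*Z = 13 + (-1/6 - (4 + 5))*(-12) = 13 + (-1/6 - 1*9)*(-12) = 13 + (-1/6 - 9)*(-12) = 13 - 55/6*(-12) = 13 + 110 = 123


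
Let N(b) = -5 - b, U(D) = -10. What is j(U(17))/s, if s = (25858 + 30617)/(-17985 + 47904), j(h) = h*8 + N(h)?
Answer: -9973/251 ≈ -39.733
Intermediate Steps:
j(h) = -5 + 7*h (j(h) = h*8 + (-5 - h) = 8*h + (-5 - h) = -5 + 7*h)
s = 18825/9973 (s = 56475/29919 = 56475*(1/29919) = 18825/9973 ≈ 1.8876)
j(U(17))/s = (-5 + 7*(-10))/(18825/9973) = (-5 - 70)*(9973/18825) = -75*9973/18825 = -9973/251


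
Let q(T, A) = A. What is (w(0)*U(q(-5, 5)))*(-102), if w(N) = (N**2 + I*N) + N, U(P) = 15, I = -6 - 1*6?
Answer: 0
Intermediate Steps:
I = -12 (I = -6 - 6 = -12)
w(N) = N**2 - 11*N (w(N) = (N**2 - 12*N) + N = N**2 - 11*N)
(w(0)*U(q(-5, 5)))*(-102) = ((0*(-11 + 0))*15)*(-102) = ((0*(-11))*15)*(-102) = (0*15)*(-102) = 0*(-102) = 0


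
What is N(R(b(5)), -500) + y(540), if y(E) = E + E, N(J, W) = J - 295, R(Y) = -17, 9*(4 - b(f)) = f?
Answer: 768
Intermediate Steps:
b(f) = 4 - f/9
N(J, W) = -295 + J
y(E) = 2*E
N(R(b(5)), -500) + y(540) = (-295 - 17) + 2*540 = -312 + 1080 = 768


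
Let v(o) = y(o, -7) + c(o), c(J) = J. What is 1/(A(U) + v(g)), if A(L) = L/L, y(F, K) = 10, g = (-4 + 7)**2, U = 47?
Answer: 1/20 ≈ 0.050000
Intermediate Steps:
g = 9 (g = 3**2 = 9)
A(L) = 1
v(o) = 10 + o
1/(A(U) + v(g)) = 1/(1 + (10 + 9)) = 1/(1 + 19) = 1/20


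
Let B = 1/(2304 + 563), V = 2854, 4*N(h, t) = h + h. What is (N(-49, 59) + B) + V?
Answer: 16224355/5734 ≈ 2829.5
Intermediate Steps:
N(h, t) = h/2 (N(h, t) = (h + h)/4 = (2*h)/4 = h/2)
B = 1/2867 ≈ 0.00034880
(N(-49, 59) + B) + V = ((½)*(-49) + 1/2867) + 2854 = (-49/2 + 1/2867) + 2854 = -140481/5734 + 2854 = 16224355/5734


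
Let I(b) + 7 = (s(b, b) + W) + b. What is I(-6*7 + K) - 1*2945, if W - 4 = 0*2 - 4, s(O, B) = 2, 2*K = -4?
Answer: -2994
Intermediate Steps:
K = -2 (K = (½)*(-4) = -2)
W = 0 (W = 4 + (0*2 - 4) = 4 + (0 - 4) = 4 - 4 = 0)
I(b) = -5 + b (I(b) = -7 + ((2 + 0) + b) = -7 + (2 + b) = -5 + b)
I(-6*7 + K) - 1*2945 = (-5 + (-6*7 - 2)) - 1*2945 = (-5 + (-42 - 2)) - 2945 = (-5 - 44) - 2945 = -49 - 2945 = -2994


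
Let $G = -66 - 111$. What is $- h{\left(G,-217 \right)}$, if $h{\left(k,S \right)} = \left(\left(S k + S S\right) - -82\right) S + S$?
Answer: $18571077$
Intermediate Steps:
$G = -177$
$h{\left(k,S \right)} = S + S \left(82 + S^{2} + S k\right)$ ($h{\left(k,S \right)} = \left(\left(S k + S^{2}\right) + 82\right) S + S = \left(\left(S^{2} + S k\right) + 82\right) S + S = \left(82 + S^{2} + S k\right) S + S = S \left(82 + S^{2} + S k\right) + S = S + S \left(82 + S^{2} + S k\right)$)
$- h{\left(G,-217 \right)} = - \left(-217\right) \left(83 + \left(-217\right)^{2} - -38409\right) = - \left(-217\right) \left(83 + 47089 + 38409\right) = - \left(-217\right) 85581 = \left(-1\right) \left(-18571077\right) = 18571077$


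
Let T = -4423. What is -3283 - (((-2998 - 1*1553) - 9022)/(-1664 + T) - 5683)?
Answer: 14595227/6087 ≈ 2397.8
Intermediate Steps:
-3283 - (((-2998 - 1*1553) - 9022)/(-1664 + T) - 5683) = -3283 - (((-2998 - 1*1553) - 9022)/(-1664 - 4423) - 5683) = -3283 - (((-2998 - 1553) - 9022)/(-6087) - 5683) = -3283 - ((-4551 - 9022)*(-1/6087) - 5683) = -3283 - (-13573*(-1/6087) - 5683) = -3283 - (13573/6087 - 5683) = -3283 - 1*(-34578848/6087) = -3283 + 34578848/6087 = 14595227/6087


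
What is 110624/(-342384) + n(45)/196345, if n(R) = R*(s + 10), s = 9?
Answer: -267846637/840317331 ≈ -0.31874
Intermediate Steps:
n(R) = 19*R (n(R) = R*(9 + 10) = R*19 = 19*R)
110624/(-342384) + n(45)/196345 = 110624/(-342384) + (19*45)/196345 = 110624*(-1/342384) + 855*(1/196345) = -6914/21399 + 171/39269 = -267846637/840317331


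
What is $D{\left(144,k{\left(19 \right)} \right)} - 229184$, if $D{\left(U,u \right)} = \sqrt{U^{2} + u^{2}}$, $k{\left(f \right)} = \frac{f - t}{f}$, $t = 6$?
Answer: $-229184 + \frac{\sqrt{7485865}}{19} \approx -2.2904 \cdot 10^{5}$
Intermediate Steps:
$k{\left(f \right)} = \frac{-6 + f}{f}$ ($k{\left(f \right)} = \frac{f - 6}{f} = \frac{-6 + f}{f}$)
$D{\left(144,k{\left(19 \right)} \right)} - 229184 = \sqrt{144^{2} + \left(\frac{-6 + 19}{19}\right)^{2}} - 229184 = \sqrt{20736 + \left(\frac{1}{19} \cdot 13\right)^{2}} - 229184 = \sqrt{20736 + \left(\frac{13}{19}\right)^{2}} - 229184 = \sqrt{20736 + \frac{169}{361}} - 229184 = \sqrt{\frac{7485865}{361}} - 229184 = \frac{\sqrt{7485865}}{19} - 229184 = -229184 + \frac{\sqrt{7485865}}{19}$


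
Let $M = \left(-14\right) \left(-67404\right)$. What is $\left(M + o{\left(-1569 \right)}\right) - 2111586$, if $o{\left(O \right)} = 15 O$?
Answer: $-1191465$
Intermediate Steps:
$M = 943656$
$\left(M + o{\left(-1569 \right)}\right) - 2111586 = \left(943656 + 15 \left(-1569\right)\right) - 2111586 = \left(943656 - 23535\right) - 2111586 = 920121 - 2111586 = -1191465$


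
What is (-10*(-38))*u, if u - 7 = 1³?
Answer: 3040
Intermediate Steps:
u = 8 (u = 7 + 1³ = 7 + 1 = 8)
(-10*(-38))*u = -10*(-38)*8 = 380*8 = 3040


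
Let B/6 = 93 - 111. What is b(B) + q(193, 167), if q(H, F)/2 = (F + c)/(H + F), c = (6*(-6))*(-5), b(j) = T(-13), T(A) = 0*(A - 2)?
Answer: 347/180 ≈ 1.9278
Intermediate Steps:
B = -108 (B = 6*(93 - 111) = 6*(-18) = -108)
T(A) = 0 (T(A) = 0*(-2 + A) = 0)
b(j) = 0
c = 180 (c = -36*(-5) = 180)
q(H, F) = 2*(180 + F)/(F + H) (q(H, F) = 2*((F + 180)/(H + F)) = 2*((180 + F)/(F + H)) = 2*(180 + F)/(F + H))
b(B) + q(193, 167) = 0 + 2*(180 + 167)/(167 + 193) = 0 + 2*347/360 = 0 + 2*(1/360)*347 = 0 + 347/180 = 347/180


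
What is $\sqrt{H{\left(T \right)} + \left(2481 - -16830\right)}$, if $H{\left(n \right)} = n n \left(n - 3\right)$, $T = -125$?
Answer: $59 i \sqrt{569} \approx 1407.4 i$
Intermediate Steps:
$H{\left(n \right)} = n^{2} \left(-3 + n\right)$
$\sqrt{H{\left(T \right)} + \left(2481 - -16830\right)} = \sqrt{\left(-125\right)^{2} \left(-3 - 125\right) + \left(2481 - -16830\right)} = \sqrt{15625 \left(-128\right) + \left(2481 + 16830\right)} = \sqrt{-2000000 + 19311} = \sqrt{-1980689} = 59 i \sqrt{569}$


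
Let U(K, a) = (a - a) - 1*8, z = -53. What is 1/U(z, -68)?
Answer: -⅛ ≈ -0.12500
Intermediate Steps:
U(K, a) = -8 (U(K, a) = 0 - 8 = -8)
1/U(z, -68) = 1/(-8) = -⅛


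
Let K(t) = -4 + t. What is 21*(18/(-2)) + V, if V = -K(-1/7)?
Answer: -1294/7 ≈ -184.86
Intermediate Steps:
V = 29/7 (V = -(-4 - 1/7) = -1*(-29/7) = 29/7 ≈ 4.1429)
21*(18/(-2)) + V = 21*(18/(-2)) + 29/7 = 21*(18*(-1/2)) + 29/7 = 21*(-9) + 29/7 = -189 + 29/7 = -1294/7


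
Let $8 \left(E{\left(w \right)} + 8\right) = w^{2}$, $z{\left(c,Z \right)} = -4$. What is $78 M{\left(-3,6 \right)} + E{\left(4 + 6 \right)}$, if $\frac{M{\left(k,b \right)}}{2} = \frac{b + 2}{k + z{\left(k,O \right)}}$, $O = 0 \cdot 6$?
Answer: $- \frac{2433}{14} \approx -173.79$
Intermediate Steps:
$O = 0$
$M{\left(k,b \right)} = \frac{2 \left(2 + b\right)}{-4 + k}$ ($M{\left(k,b \right)} = 2 \frac{b + 2}{k - 4} = 2 \frac{2 + b}{-4 + k} = \frac{2 \left(2 + b\right)}{-4 + k}$)
$E{\left(w \right)} = -8 + \frac{w^{2}}{8}$
$78 M{\left(-3,6 \right)} + E{\left(4 + 6 \right)} = 78 \frac{2 \left(2 + 6\right)}{-4 - 3} - \left(8 - \frac{\left(4 + 6\right)^{2}}{8}\right) = 78 \cdot 2 \frac{1}{-7} \cdot 8 - \left(8 - \frac{10^{2}}{8}\right) = 78 \cdot 2 \left(- \frac{1}{7}\right) 8 + \left(-8 + \frac{1}{8} \cdot 100\right) = 78 \left(- \frac{16}{7}\right) + \left(-8 + \frac{25}{2}\right) = - \frac{1248}{7} + \frac{9}{2} = - \frac{2433}{14}$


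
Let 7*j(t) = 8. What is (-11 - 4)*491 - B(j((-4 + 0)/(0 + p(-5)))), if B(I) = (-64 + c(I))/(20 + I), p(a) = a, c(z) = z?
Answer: -272395/37 ≈ -7362.0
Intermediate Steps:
j(t) = 8/7 (j(t) = (⅐)*8 = 8/7)
B(I) = (-64 + I)/(20 + I)
(-11 - 4)*491 - B(j((-4 + 0)/(0 + p(-5)))) = (-11 - 4)*491 - (-64 + 8/7)/(20 + 8/7) = -15*491 - (-440)/(148/7*7) = -7365 - 7*(-440)/(148*7) = -7365 - 1*(-110/37) = -7365 + 110/37 = -272395/37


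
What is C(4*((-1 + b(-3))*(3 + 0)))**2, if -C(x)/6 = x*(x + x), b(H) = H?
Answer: 764411904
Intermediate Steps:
C(x) = -12*x**2 (C(x) = -6*x*(x + x) = -6*x*2*x = -12*x**2)
C(4*((-1 + b(-3))*(3 + 0)))**2 = (-12*16*(-1 - 3)**2*(3 + 0)**2)**2 = (-12*(4*(-4*3))**2)**2 = (-12*(4*(-12))**2)**2 = (-12*(-48)**2)**2 = (-12*2304)**2 = (-27648)**2 = 764411904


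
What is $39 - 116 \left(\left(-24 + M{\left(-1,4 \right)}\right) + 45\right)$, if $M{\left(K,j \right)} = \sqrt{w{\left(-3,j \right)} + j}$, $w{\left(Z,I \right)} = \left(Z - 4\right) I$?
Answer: $-2397 - 232 i \sqrt{6} \approx -2397.0 - 568.28 i$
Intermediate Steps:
$w{\left(Z,I \right)} = I \left(-4 + Z\right)$ ($w{\left(Z,I \right)} = \left(-4 + Z\right) I = I \left(-4 + Z\right)$)
$M{\left(K,j \right)} = \sqrt{6} \sqrt{- j}$ ($M{\left(K,j \right)} = \sqrt{j \left(-4 - 3\right) + j} = \sqrt{j \left(-7\right) + j} = \sqrt{- 7 j + j} = \sqrt{- 6 j} = \sqrt{6} \sqrt{- j}$)
$39 - 116 \left(\left(-24 + M{\left(-1,4 \right)}\right) + 45\right) = 39 - 116 \left(\left(-24 + \sqrt{6} \sqrt{\left(-1\right) 4}\right) + 45\right) = 39 - 116 \left(\left(-24 + \sqrt{6} \sqrt{-4}\right) + 45\right) = 39 - 116 \left(\left(-24 + \sqrt{6} \cdot 2 i\right) + 45\right) = 39 - 116 \left(\left(-24 + 2 i \sqrt{6}\right) + 45\right) = 39 - 116 \left(21 + 2 i \sqrt{6}\right) = 39 - \left(2436 + 232 i \sqrt{6}\right) = -2397 - 232 i \sqrt{6}$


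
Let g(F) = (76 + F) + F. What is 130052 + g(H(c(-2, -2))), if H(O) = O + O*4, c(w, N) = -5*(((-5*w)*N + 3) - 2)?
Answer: 131078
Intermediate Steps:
c(w, N) = -5 + 25*N*w (c(w, N) = -5*((-5*N*w + 3) - 2) = -5*((3 - 5*N*w) - 2) = -5*(1 - 5*N*w) = -5 + 25*N*w)
H(O) = 5*O (H(O) = O + 4*O = 5*O)
g(F) = 76 + 2*F
130052 + g(H(c(-2, -2))) = 130052 + (76 + 2*(5*(-5 + 25*(-2)*(-2)))) = 130052 + (76 + 2*(5*(-5 + 100))) = 130052 + (76 + 2*(5*95)) = 130052 + (76 + 2*475) = 130052 + (76 + 950) = 130052 + 1026 = 131078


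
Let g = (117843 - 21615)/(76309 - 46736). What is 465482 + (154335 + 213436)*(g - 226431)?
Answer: -2462635182949499/29573 ≈ -8.3273e+10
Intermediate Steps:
g = 96228/29573 ≈ 3.2539
465482 + (154335 + 213436)*(g - 226431) = 465482 + (154335 + 213436)*(96228/29573 - 226431) = 465482 + 367771*(-6696147735/29573) = 465482 - 2462648948648685/29573 = -2462635182949499/29573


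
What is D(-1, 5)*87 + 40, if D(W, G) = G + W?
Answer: 388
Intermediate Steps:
D(-1, 5)*87 + 40 = (5 - 1)*87 + 40 = 4*87 + 40 = 348 + 40 = 388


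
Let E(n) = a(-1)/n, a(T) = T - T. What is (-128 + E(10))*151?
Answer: -19328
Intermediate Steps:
a(T) = 0
E(n) = 0 (E(n) = 0/n = 0)
(-128 + E(10))*151 = (-128 + 0)*151 = -128*151 = -19328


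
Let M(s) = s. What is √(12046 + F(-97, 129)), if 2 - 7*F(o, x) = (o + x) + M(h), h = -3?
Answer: √590065/7 ≈ 109.74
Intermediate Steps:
F(o, x) = 5/7 - o/7 - x/7 (F(o, x) = 2/7 - ((o + x) - 3)/7 = 2/7 - (-3 + o + x)/7 = 2/7 + (3/7 - o/7 - x/7) = 5/7 - o/7 - x/7)
√(12046 + F(-97, 129)) = √(12046 + (5/7 - ⅐*(-97) - ⅐*129)) = √(12046 + (5/7 + 97/7 - 129/7)) = √(12046 - 27/7) = √(84295/7) = √590065/7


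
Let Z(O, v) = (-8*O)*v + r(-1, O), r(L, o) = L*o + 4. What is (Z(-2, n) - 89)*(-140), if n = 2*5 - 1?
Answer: -8540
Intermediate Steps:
r(L, o) = 4 + L*o
n = 9 (n = 10 - 1 = 9)
Z(O, v) = 4 - O - 8*O*v (Z(O, v) = (-8*O)*v + (4 - O) = -8*O*v + (4 - O) = 4 - O - 8*O*v)
(Z(-2, n) - 89)*(-140) = ((4 - 1*(-2) - 8*(-2)*9) - 89)*(-140) = ((4 + 2 + 144) - 89)*(-140) = (150 - 89)*(-140) = 61*(-140) = -8540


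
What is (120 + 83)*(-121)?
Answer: -24563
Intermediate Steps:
(120 + 83)*(-121) = 203*(-121) = -24563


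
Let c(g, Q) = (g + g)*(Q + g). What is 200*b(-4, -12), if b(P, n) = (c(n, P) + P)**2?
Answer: 28880000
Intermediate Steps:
c(g, Q) = 2*g*(Q + g) (c(g, Q) = (2*g)*(Q + g) = 2*g*(Q + g))
b(P, n) = (P + 2*n*(P + n))**2 (b(P, n) = (2*n*(P + n) + P)**2 = (P + 2*n*(P + n))**2)
200*b(-4, -12) = 200*(-4 + 2*(-12)*(-4 - 12))**2 = 200*(-4 + 2*(-12)*(-16))**2 = 200*(-4 + 384)**2 = 200*380**2 = 200*144400 = 28880000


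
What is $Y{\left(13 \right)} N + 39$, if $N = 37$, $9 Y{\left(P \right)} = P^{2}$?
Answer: $\frac{6604}{9} \approx 733.78$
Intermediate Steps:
$Y{\left(P \right)} = \frac{P^{2}}{9}$
$Y{\left(13 \right)} N + 39 = \frac{13^{2}}{9} \cdot 37 + 39 = \frac{1}{9} \cdot 169 \cdot 37 + 39 = \frac{169}{9} \cdot 37 + 39 = \frac{6253}{9} + 39 = \frac{6604}{9}$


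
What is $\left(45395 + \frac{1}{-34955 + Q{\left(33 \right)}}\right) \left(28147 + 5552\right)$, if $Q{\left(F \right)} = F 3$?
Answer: $\frac{53321527322181}{34856} \approx 1.5298 \cdot 10^{9}$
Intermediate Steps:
$Q{\left(F \right)} = 3 F$
$\left(45395 + \frac{1}{-34955 + Q{\left(33 \right)}}\right) \left(28147 + 5552\right) = \left(45395 + \frac{1}{-34955 + 3 \cdot 33}\right) \left(28147 + 5552\right) = \left(45395 + \frac{1}{-34955 + 99}\right) 33699 = \left(45395 + \frac{1}{-34856}\right) 33699 = \left(45395 - \frac{1}{34856}\right) 33699 = \frac{1582288119}{34856} \cdot 33699 = \frac{53321527322181}{34856}$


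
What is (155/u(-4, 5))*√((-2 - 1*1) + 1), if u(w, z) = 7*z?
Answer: 31*I*√2/7 ≈ 6.2629*I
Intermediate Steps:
(155/u(-4, 5))*√((-2 - 1*1) + 1) = (155/((7*5)))*√((-2 - 1*1) + 1) = (155/35)*√((-2 - 1) + 1) = (155*(1/35))*√(-3 + 1) = 31*√(-2)/7 = 31*(I*√2)/7 = 31*I*√2/7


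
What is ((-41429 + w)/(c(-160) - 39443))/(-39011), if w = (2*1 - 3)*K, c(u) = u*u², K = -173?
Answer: -13752/53775922291 ≈ -2.5573e-7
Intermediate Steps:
c(u) = u³
w = 173 (w = (2*1 - 3)*(-173) = (2 - 3)*(-173) = -1*(-173) = 173)
((-41429 + w)/(c(-160) - 39443))/(-39011) = ((-41429 + 173)/((-160)³ - 39443))/(-39011) = -41256/(-4096000 - 39443)*(-1/39011) = -41256/(-4135443)*(-1/39011) = -41256*(-1/4135443)*(-1/39011) = (13752/1378481)*(-1/39011) = -13752/53775922291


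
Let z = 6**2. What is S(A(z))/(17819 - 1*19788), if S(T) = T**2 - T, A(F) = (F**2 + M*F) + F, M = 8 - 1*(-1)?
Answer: -2740680/1969 ≈ -1391.9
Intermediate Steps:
M = 9 (M = 8 + 1 = 9)
z = 36
A(F) = F**2 + 10*F (A(F) = (F**2 + 9*F) + F = F**2 + 10*F)
S(A(z))/(17819 - 1*19788) = ((36*(10 + 36))*(-1 + 36*(10 + 36)))/(17819 - 1*19788) = ((36*46)*(-1 + 36*46))/(17819 - 19788) = (1656*(-1 + 1656))/(-1969) = (1656*1655)*(-1/1969) = 2740680*(-1/1969) = -2740680/1969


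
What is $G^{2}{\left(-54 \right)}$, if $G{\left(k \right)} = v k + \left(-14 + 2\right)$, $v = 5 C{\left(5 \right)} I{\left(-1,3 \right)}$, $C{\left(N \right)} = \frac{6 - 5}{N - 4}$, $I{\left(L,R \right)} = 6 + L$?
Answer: $1855044$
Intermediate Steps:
$C{\left(N \right)} = \frac{1}{-4 + N}$ ($C{\left(N \right)} = 1 \frac{1}{-4 + N} = \frac{1}{-4 + N}$)
$v = 25$ ($v = \frac{5}{-4 + 5} \left(6 - 1\right) = \frac{5}{1} \cdot 5 = 5 \cdot 1 \cdot 5 = 5 \cdot 5 = 25$)
$G{\left(k \right)} = -12 + 25 k$ ($G{\left(k \right)} = 25 k + \left(-14 + 2\right) = 25 k - 12 = -12 + 25 k$)
$G^{2}{\left(-54 \right)} = \left(-12 + 25 \left(-54\right)\right)^{2} = \left(-12 - 1350\right)^{2} = \left(-1362\right)^{2} = 1855044$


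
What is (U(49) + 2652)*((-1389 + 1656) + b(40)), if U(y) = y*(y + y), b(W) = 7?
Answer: 2042396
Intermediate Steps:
U(y) = 2*y**2 (U(y) = y*(2*y) = 2*y**2)
(U(49) + 2652)*((-1389 + 1656) + b(40)) = (2*49**2 + 2652)*((-1389 + 1656) + 7) = (2*2401 + 2652)*(267 + 7) = (4802 + 2652)*274 = 7454*274 = 2042396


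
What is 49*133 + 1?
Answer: 6518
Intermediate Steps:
49*133 + 1 = 6517 + 1 = 6518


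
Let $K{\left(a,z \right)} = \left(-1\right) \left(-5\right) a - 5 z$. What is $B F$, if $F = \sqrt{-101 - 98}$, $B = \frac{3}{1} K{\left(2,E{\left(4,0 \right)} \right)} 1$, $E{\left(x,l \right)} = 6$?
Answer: $- 60 i \sqrt{199} \approx - 846.4 i$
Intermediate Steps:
$K{\left(a,z \right)} = - 5 z + 5 a$ ($K{\left(a,z \right)} = 5 a - 5 z = - 5 z + 5 a$)
$B = -60$ ($B = \frac{3}{1} \left(\left(-5\right) 6 + 5 \cdot 2\right) 1 = 3 \cdot 1 \left(-30 + 10\right) 1 = 3 \left(-20\right) 1 = \left(-60\right) 1 = -60$)
$F = i \sqrt{199}$ ($F = \sqrt{-199} = i \sqrt{199} \approx 14.107 i$)
$B F = - 60 i \sqrt{199}$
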